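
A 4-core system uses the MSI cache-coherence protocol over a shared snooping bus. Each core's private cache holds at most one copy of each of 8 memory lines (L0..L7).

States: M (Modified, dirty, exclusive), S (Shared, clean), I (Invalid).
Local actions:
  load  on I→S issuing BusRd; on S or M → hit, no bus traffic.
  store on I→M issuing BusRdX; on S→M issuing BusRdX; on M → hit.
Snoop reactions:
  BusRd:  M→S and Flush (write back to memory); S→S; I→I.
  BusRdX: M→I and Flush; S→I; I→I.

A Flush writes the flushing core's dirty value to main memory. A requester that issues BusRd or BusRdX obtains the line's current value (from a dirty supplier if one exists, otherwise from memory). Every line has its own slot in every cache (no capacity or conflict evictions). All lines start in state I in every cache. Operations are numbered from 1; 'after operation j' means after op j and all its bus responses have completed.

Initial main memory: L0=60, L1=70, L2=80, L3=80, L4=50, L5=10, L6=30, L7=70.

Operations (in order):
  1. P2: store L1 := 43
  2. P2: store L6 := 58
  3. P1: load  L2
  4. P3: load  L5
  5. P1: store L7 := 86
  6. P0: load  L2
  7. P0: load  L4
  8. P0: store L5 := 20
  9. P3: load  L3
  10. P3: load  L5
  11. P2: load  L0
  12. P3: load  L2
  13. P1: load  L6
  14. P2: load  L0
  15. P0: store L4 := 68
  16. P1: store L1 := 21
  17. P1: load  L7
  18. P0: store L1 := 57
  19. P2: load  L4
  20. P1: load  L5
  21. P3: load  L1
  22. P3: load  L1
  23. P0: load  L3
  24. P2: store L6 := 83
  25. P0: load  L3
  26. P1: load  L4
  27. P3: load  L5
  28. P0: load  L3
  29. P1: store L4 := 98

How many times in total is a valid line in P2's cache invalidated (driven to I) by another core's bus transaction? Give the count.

invalidations = 2

1. P2: store L1 := 43  bus=[BusRdX]  L1: P0=I P1=I P2=M P3=I  mem[L1]=70
2. P2: store L6 := 58  bus=[BusRdX]  L6: P0=I P1=I P2=M P3=I  mem[L6]=30
3. P1: load  L2  bus=[BusRd]  L2: P0=I P1=S P2=I P3=I  mem[L2]=80
4. P3: load  L5  bus=[BusRd]  L5: P0=I P1=I P2=I P3=S  mem[L5]=10
5. P1: store L7 := 86  bus=[BusRdX]  L7: P0=I P1=M P2=I P3=I  mem[L7]=70
6. P0: load  L2  bus=[BusRd]  L2: P0=S P1=S P2=I P3=I  mem[L2]=80
7. P0: load  L4  bus=[BusRd]  L4: P0=S P1=I P2=I P3=I  mem[L4]=50
8. P0: store L5 := 20  bus=[BusRdX]  L5: P0=M P1=I P2=I P3=I  mem[L5]=10
9. P3: load  L3  bus=[BusRd]  L3: P0=I P1=I P2=I P3=S  mem[L3]=80
10. P3: load  L5  bus=[BusRd,Flush]  L5: P0=S P1=I P2=I P3=S  mem[L5]=20
11. P2: load  L0  bus=[BusRd]  L0: P0=I P1=I P2=S P3=I  mem[L0]=60
12. P3: load  L2  bus=[BusRd]  L2: P0=S P1=S P2=I P3=S  mem[L2]=80
13. P1: load  L6  bus=[BusRd,Flush]  L6: P0=I P1=S P2=S P3=I  mem[L6]=58
14. P2: load  L0  bus=[-]  L0: P0=I P1=I P2=S P3=I  mem[L0]=60
15. P0: store L4 := 68  bus=[BusRdX]  L4: P0=M P1=I P2=I P3=I  mem[L4]=50
16. P1: store L1 := 21  bus=[BusRdX,Flush]  L1: P0=I P1=M P2=I P3=I  mem[L1]=43
17. P1: load  L7  bus=[-]  L7: P0=I P1=M P2=I P3=I  mem[L7]=70
18. P0: store L1 := 57  bus=[BusRdX,Flush]  L1: P0=M P1=I P2=I P3=I  mem[L1]=21
19. P2: load  L4  bus=[BusRd,Flush]  L4: P0=S P1=I P2=S P3=I  mem[L4]=68
20. P1: load  L5  bus=[BusRd]  L5: P0=S P1=S P2=I P3=S  mem[L5]=20
21. P3: load  L1  bus=[BusRd,Flush]  L1: P0=S P1=I P2=I P3=S  mem[L1]=57
22. P3: load  L1  bus=[-]  L1: P0=S P1=I P2=I P3=S  mem[L1]=57
23. P0: load  L3  bus=[BusRd]  L3: P0=S P1=I P2=I P3=S  mem[L3]=80
24. P2: store L6 := 83  bus=[BusRdX]  L6: P0=I P1=I P2=M P3=I  mem[L6]=58
25. P0: load  L3  bus=[-]  L3: P0=S P1=I P2=I P3=S  mem[L3]=80
26. P1: load  L4  bus=[BusRd]  L4: P0=S P1=S P2=S P3=I  mem[L4]=68
27. P3: load  L5  bus=[-]  L5: P0=S P1=S P2=I P3=S  mem[L5]=20
28. P0: load  L3  bus=[-]  L3: P0=S P1=I P2=I P3=S  mem[L3]=80
29. P1: store L4 := 98  bus=[BusRdX]  L4: P0=I P1=M P2=I P3=I  mem[L4]=68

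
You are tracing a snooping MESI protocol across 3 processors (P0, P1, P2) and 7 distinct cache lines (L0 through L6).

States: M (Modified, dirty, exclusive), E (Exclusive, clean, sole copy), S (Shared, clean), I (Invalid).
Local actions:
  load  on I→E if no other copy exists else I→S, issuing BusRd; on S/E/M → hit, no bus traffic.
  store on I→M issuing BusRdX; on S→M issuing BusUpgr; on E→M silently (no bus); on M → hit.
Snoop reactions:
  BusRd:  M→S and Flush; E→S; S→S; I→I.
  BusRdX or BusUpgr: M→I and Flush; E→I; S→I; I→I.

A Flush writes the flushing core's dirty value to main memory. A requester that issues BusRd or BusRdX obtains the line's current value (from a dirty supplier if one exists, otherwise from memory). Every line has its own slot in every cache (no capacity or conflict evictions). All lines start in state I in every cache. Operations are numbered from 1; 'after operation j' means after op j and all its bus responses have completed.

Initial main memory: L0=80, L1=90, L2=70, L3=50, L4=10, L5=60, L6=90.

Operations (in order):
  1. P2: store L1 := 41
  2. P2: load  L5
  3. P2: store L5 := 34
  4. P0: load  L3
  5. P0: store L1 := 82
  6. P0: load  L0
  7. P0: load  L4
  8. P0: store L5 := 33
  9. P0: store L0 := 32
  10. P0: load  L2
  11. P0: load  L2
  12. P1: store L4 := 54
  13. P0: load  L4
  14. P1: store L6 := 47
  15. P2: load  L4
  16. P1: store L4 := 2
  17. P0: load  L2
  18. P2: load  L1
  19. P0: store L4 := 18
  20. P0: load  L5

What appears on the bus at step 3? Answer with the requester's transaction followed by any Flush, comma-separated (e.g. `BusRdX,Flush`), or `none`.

step 1: P2: store L1 := 41  ⟶  IIM  (L1)  txn=BusRdX  M[L1]=90
step 2: P2: load  L5  ⟶  IIE  (L5)  txn=BusRd  M[L5]=60
step 3: P2: store L5 := 34  ⟶  IIM  (L5)  txn=∅  M[L5]=60
step 4: P0: load  L3  ⟶  EII  (L3)  txn=BusRd  M[L3]=50
step 5: P0: store L1 := 82  ⟶  MII  (L1)  txn=BusRdX+Flush  M[L1]=41
step 6: P0: load  L0  ⟶  EII  (L0)  txn=BusRd  M[L0]=80
step 7: P0: load  L4  ⟶  EII  (L4)  txn=BusRd  M[L4]=10
step 8: P0: store L5 := 33  ⟶  MII  (L5)  txn=BusRdX+Flush  M[L5]=34
step 9: P0: store L0 := 32  ⟶  MII  (L0)  txn=∅  M[L0]=80
step 10: P0: load  L2  ⟶  EII  (L2)  txn=BusRd  M[L2]=70
step 11: P0: load  L2  ⟶  EII  (L2)  txn=∅  M[L2]=70
step 12: P1: store L4 := 54  ⟶  IMI  (L4)  txn=BusRdX  M[L4]=10
step 13: P0: load  L4  ⟶  SSI  (L4)  txn=BusRd+Flush  M[L4]=54
step 14: P1: store L6 := 47  ⟶  IMI  (L6)  txn=BusRdX  M[L6]=90
step 15: P2: load  L4  ⟶  SSS  (L4)  txn=BusRd  M[L4]=54
step 16: P1: store L4 := 2  ⟶  IMI  (L4)  txn=BusUpgr  M[L4]=54
step 17: P0: load  L2  ⟶  EII  (L2)  txn=∅  M[L2]=70
step 18: P2: load  L1  ⟶  SIS  (L1)  txn=BusRd+Flush  M[L1]=82
step 19: P0: store L4 := 18  ⟶  MII  (L4)  txn=BusRdX+Flush  M[L4]=2
step 20: P0: load  L5  ⟶  MII  (L5)  txn=∅  M[L5]=34

bus = none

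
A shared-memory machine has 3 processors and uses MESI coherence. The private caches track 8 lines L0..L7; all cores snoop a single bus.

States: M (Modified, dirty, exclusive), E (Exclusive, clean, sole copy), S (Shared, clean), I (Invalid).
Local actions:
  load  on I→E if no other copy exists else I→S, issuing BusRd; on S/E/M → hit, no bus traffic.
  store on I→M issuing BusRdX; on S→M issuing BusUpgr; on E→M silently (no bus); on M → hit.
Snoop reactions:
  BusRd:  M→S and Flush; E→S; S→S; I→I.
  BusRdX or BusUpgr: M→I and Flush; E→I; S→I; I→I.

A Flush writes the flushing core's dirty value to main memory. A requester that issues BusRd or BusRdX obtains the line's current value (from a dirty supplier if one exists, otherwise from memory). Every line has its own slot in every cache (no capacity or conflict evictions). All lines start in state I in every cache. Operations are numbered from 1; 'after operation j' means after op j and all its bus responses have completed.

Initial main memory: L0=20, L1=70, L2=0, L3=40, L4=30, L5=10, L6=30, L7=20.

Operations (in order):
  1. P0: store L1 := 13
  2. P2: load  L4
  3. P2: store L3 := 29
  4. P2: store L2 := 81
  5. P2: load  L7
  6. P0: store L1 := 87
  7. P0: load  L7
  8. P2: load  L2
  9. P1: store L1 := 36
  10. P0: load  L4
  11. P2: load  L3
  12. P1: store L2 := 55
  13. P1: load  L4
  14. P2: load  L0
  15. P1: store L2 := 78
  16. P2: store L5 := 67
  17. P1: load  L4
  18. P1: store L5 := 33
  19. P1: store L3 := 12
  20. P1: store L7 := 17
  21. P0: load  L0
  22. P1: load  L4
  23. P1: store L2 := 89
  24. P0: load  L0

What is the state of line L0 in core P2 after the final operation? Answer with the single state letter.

state = S

  op1 P0: store L1 := 13 → M/I/I on L1; bus BusRdX; mem=70
  op2 P2: load  L4 → I/I/E on L4; bus BusRd; mem=30
  op3 P2: store L3 := 29 → I/I/M on L3; bus BusRdX; mem=40
  op4 P2: store L2 := 81 → I/I/M on L2; bus BusRdX; mem=0
  op5 P2: load  L7 → I/I/E on L7; bus BusRd; mem=20
  op6 P0: store L1 := 87 → M/I/I on L1; bus (none); mem=70
  op7 P0: load  L7 → S/I/S on L7; bus BusRd; mem=20
  op8 P2: load  L2 → I/I/M on L2; bus (none); mem=0
  op9 P1: store L1 := 36 → I/M/I on L1; bus BusRdX Flush; mem=87
  op10 P0: load  L4 → S/I/S on L4; bus BusRd; mem=30
  op11 P2: load  L3 → I/I/M on L3; bus (none); mem=40
  op12 P1: store L2 := 55 → I/M/I on L2; bus BusRdX Flush; mem=81
  op13 P1: load  L4 → S/S/S on L4; bus BusRd; mem=30
  op14 P2: load  L0 → I/I/E on L0; bus BusRd; mem=20
  op15 P1: store L2 := 78 → I/M/I on L2; bus (none); mem=81
  op16 P2: store L5 := 67 → I/I/M on L5; bus BusRdX; mem=10
  op17 P1: load  L4 → S/S/S on L4; bus (none); mem=30
  op18 P1: store L5 := 33 → I/M/I on L5; bus BusRdX Flush; mem=67
  op19 P1: store L3 := 12 → I/M/I on L3; bus BusRdX Flush; mem=29
  op20 P1: store L7 := 17 → I/M/I on L7; bus BusRdX; mem=20
  op21 P0: load  L0 → S/I/S on L0; bus BusRd; mem=20
  op22 P1: load  L4 → S/S/S on L4; bus (none); mem=30
  op23 P1: store L2 := 89 → I/M/I on L2; bus (none); mem=81
  op24 P0: load  L0 → S/I/S on L0; bus (none); mem=20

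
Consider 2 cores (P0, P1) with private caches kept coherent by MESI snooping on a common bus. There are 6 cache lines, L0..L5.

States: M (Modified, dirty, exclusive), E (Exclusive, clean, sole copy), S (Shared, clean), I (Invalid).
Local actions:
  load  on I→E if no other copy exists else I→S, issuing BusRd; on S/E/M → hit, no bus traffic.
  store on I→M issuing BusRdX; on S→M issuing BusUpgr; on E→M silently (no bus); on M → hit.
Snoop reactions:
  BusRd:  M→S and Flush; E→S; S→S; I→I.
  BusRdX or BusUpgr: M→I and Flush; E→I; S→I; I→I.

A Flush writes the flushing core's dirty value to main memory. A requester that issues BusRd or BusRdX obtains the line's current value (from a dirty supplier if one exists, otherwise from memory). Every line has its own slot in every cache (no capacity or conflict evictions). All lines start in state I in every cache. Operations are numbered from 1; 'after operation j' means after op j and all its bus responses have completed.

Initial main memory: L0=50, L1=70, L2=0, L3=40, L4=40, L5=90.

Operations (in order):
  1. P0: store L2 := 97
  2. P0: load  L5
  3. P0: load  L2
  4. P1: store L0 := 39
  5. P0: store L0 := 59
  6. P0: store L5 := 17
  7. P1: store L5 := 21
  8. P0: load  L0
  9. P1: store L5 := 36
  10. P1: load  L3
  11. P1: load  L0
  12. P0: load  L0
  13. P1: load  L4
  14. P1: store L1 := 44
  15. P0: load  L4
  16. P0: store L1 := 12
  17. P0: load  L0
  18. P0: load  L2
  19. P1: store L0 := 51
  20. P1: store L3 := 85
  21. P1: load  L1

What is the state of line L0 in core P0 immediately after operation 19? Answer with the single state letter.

state = I

1. P0: store L2 := 97  bus=[BusRdX]  L2: P0=M P1=I  mem[L2]=0
2. P0: load  L5  bus=[BusRd]  L5: P0=E P1=I  mem[L5]=90
3. P0: load  L2  bus=[-]  L2: P0=M P1=I  mem[L2]=0
4. P1: store L0 := 39  bus=[BusRdX]  L0: P0=I P1=M  mem[L0]=50
5. P0: store L0 := 59  bus=[BusRdX,Flush]  L0: P0=M P1=I  mem[L0]=39
6. P0: store L5 := 17  bus=[-]  L5: P0=M P1=I  mem[L5]=90
7. P1: store L5 := 21  bus=[BusRdX,Flush]  L5: P0=I P1=M  mem[L5]=17
8. P0: load  L0  bus=[-]  L0: P0=M P1=I  mem[L0]=39
9. P1: store L5 := 36  bus=[-]  L5: P0=I P1=M  mem[L5]=17
10. P1: load  L3  bus=[BusRd]  L3: P0=I P1=E  mem[L3]=40
11. P1: load  L0  bus=[BusRd,Flush]  L0: P0=S P1=S  mem[L0]=59
12. P0: load  L0  bus=[-]  L0: P0=S P1=S  mem[L0]=59
13. P1: load  L4  bus=[BusRd]  L4: P0=I P1=E  mem[L4]=40
14. P1: store L1 := 44  bus=[BusRdX]  L1: P0=I P1=M  mem[L1]=70
15. P0: load  L4  bus=[BusRd]  L4: P0=S P1=S  mem[L4]=40
16. P0: store L1 := 12  bus=[BusRdX,Flush]  L1: P0=M P1=I  mem[L1]=44
17. P0: load  L0  bus=[-]  L0: P0=S P1=S  mem[L0]=59
18. P0: load  L2  bus=[-]  L2: P0=M P1=I  mem[L2]=0
19. P1: store L0 := 51  bus=[BusUpgr]  L0: P0=I P1=M  mem[L0]=59
20. P1: store L3 := 85  bus=[-]  L3: P0=I P1=M  mem[L3]=40
21. P1: load  L1  bus=[BusRd,Flush]  L1: P0=S P1=S  mem[L1]=12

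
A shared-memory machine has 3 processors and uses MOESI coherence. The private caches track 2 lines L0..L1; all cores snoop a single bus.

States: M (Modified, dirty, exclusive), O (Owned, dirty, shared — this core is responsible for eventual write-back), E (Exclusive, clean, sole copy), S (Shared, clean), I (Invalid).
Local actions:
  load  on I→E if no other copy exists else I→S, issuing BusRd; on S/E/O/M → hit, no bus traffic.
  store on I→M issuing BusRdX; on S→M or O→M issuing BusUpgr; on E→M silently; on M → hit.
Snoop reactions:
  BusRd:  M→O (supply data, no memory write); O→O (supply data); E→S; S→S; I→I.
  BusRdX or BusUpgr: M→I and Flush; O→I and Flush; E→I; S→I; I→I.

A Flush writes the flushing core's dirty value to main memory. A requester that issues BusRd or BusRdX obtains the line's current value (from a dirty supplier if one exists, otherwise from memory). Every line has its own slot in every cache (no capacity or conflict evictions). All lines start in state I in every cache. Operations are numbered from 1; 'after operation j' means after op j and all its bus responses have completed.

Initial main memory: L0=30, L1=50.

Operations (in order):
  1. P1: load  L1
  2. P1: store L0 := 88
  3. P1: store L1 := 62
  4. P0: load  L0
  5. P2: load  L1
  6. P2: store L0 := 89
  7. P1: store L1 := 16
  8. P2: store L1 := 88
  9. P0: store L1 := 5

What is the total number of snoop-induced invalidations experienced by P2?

invalidations = 2

step 1: P1: load  L1  ⟶  IEI  (L1)  txn=BusRd  M[L1]=50
step 2: P1: store L0 := 88  ⟶  IMI  (L0)  txn=BusRdX  M[L0]=30
step 3: P1: store L1 := 62  ⟶  IMI  (L1)  txn=∅  M[L1]=50
step 4: P0: load  L0  ⟶  SOI  (L0)  txn=BusRd  M[L0]=30
step 5: P2: load  L1  ⟶  IOS  (L1)  txn=BusRd  M[L1]=50
step 6: P2: store L0 := 89  ⟶  IIM  (L0)  txn=BusRdX+Flush  M[L0]=88
step 7: P1: store L1 := 16  ⟶  IMI  (L1)  txn=BusUpgr  M[L1]=50
step 8: P2: store L1 := 88  ⟶  IIM  (L1)  txn=BusRdX+Flush  M[L1]=16
step 9: P0: store L1 := 5  ⟶  MII  (L1)  txn=BusRdX+Flush  M[L1]=88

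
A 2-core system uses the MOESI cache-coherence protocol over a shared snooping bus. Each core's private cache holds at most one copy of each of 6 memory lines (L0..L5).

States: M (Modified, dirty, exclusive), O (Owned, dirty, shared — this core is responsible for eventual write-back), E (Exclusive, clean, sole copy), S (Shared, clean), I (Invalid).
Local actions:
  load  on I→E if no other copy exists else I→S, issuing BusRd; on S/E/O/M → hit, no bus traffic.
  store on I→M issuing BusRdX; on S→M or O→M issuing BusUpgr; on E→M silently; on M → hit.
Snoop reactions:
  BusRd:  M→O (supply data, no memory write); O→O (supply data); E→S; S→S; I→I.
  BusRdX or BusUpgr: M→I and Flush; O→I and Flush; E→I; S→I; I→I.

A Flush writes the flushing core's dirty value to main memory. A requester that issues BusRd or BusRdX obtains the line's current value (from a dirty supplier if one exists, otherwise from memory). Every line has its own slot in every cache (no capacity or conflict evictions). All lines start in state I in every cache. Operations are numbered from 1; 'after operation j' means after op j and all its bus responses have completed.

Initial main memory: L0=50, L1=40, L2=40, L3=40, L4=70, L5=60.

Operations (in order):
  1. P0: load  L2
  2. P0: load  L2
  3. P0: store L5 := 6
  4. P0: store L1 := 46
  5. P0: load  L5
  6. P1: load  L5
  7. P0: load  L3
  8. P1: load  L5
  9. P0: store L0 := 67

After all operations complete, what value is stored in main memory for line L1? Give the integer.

memory[L1] = 40

1. P0: load  L2  bus=[BusRd]  L2: P0=E P1=I  mem[L2]=40
2. P0: load  L2  bus=[-]  L2: P0=E P1=I  mem[L2]=40
3. P0: store L5 := 6  bus=[BusRdX]  L5: P0=M P1=I  mem[L5]=60
4. P0: store L1 := 46  bus=[BusRdX]  L1: P0=M P1=I  mem[L1]=40
5. P0: load  L5  bus=[-]  L5: P0=M P1=I  mem[L5]=60
6. P1: load  L5  bus=[BusRd]  L5: P0=O P1=S  mem[L5]=60
7. P0: load  L3  bus=[BusRd]  L3: P0=E P1=I  mem[L3]=40
8. P1: load  L5  bus=[-]  L5: P0=O P1=S  mem[L5]=60
9. P0: store L0 := 67  bus=[BusRdX]  L0: P0=M P1=I  mem[L0]=50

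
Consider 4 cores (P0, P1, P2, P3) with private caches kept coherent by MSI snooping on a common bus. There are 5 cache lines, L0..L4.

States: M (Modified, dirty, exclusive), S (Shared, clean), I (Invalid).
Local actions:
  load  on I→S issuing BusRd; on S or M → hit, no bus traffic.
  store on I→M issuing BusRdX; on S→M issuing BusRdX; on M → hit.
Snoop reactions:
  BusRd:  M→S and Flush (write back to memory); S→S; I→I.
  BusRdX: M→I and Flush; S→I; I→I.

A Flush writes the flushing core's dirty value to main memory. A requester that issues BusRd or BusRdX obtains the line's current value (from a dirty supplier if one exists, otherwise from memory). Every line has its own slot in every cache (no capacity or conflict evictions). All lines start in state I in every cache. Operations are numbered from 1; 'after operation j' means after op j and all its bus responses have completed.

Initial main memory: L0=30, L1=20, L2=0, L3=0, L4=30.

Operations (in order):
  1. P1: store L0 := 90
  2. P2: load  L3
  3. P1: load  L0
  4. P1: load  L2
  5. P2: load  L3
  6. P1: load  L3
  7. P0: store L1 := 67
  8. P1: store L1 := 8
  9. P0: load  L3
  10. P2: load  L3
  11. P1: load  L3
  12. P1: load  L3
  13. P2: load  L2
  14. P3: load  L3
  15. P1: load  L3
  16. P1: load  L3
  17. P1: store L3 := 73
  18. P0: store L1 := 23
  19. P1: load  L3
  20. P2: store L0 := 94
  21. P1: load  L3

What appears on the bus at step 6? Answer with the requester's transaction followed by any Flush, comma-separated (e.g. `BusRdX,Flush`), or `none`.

bus = BusRd

step 1: P1: store L0 := 90  ⟶  IMII  (L0)  txn=BusRdX  M[L0]=30
step 2: P2: load  L3  ⟶  IISI  (L3)  txn=BusRd  M[L3]=0
step 3: P1: load  L0  ⟶  IMII  (L0)  txn=∅  M[L0]=30
step 4: P1: load  L2  ⟶  ISII  (L2)  txn=BusRd  M[L2]=0
step 5: P2: load  L3  ⟶  IISI  (L3)  txn=∅  M[L3]=0
step 6: P1: load  L3  ⟶  ISSI  (L3)  txn=BusRd  M[L3]=0
step 7: P0: store L1 := 67  ⟶  MIII  (L1)  txn=BusRdX  M[L1]=20
step 8: P1: store L1 := 8  ⟶  IMII  (L1)  txn=BusRdX+Flush  M[L1]=67
step 9: P0: load  L3  ⟶  SSSI  (L3)  txn=BusRd  M[L3]=0
step 10: P2: load  L3  ⟶  SSSI  (L3)  txn=∅  M[L3]=0
step 11: P1: load  L3  ⟶  SSSI  (L3)  txn=∅  M[L3]=0
step 12: P1: load  L3  ⟶  SSSI  (L3)  txn=∅  M[L3]=0
step 13: P2: load  L2  ⟶  ISSI  (L2)  txn=BusRd  M[L2]=0
step 14: P3: load  L3  ⟶  SSSS  (L3)  txn=BusRd  M[L3]=0
step 15: P1: load  L3  ⟶  SSSS  (L3)  txn=∅  M[L3]=0
step 16: P1: load  L3  ⟶  SSSS  (L3)  txn=∅  M[L3]=0
step 17: P1: store L3 := 73  ⟶  IMII  (L3)  txn=BusRdX  M[L3]=0
step 18: P0: store L1 := 23  ⟶  MIII  (L1)  txn=BusRdX+Flush  M[L1]=8
step 19: P1: load  L3  ⟶  IMII  (L3)  txn=∅  M[L3]=0
step 20: P2: store L0 := 94  ⟶  IIMI  (L0)  txn=BusRdX+Flush  M[L0]=90
step 21: P1: load  L3  ⟶  IMII  (L3)  txn=∅  M[L3]=0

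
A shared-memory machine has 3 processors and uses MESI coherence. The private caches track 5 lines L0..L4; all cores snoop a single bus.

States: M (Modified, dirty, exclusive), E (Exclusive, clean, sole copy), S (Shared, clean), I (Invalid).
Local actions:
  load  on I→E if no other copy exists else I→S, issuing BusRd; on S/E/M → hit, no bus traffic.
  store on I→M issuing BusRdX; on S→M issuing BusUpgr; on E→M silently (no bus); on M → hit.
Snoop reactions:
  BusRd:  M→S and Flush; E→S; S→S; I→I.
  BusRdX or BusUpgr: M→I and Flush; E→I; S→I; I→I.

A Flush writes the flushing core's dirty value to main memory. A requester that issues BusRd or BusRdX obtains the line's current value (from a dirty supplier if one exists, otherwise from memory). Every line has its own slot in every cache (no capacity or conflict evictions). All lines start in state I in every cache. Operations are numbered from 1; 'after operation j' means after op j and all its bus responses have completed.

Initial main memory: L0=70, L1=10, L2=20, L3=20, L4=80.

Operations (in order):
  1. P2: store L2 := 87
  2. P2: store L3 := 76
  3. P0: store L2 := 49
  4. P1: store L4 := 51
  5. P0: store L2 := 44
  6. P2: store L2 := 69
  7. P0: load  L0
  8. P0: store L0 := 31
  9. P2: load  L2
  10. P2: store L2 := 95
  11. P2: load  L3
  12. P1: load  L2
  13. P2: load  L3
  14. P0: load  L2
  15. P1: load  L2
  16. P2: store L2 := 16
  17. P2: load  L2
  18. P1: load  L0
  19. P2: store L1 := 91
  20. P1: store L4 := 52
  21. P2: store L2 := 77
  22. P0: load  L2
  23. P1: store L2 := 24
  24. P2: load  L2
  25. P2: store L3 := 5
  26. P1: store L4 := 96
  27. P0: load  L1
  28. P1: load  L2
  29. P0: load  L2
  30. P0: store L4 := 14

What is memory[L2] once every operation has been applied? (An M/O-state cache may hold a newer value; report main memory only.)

memory[L2] = 24

  op1 P2: store L2 := 87 → I/I/M on L2; bus BusRdX; mem=20
  op2 P2: store L3 := 76 → I/I/M on L3; bus BusRdX; mem=20
  op3 P0: store L2 := 49 → M/I/I on L2; bus BusRdX Flush; mem=87
  op4 P1: store L4 := 51 → I/M/I on L4; bus BusRdX; mem=80
  op5 P0: store L2 := 44 → M/I/I on L2; bus (none); mem=87
  op6 P2: store L2 := 69 → I/I/M on L2; bus BusRdX Flush; mem=44
  op7 P0: load  L0 → E/I/I on L0; bus BusRd; mem=70
  op8 P0: store L0 := 31 → M/I/I on L0; bus (none); mem=70
  op9 P2: load  L2 → I/I/M on L2; bus (none); mem=44
  op10 P2: store L2 := 95 → I/I/M on L2; bus (none); mem=44
  op11 P2: load  L3 → I/I/M on L3; bus (none); mem=20
  op12 P1: load  L2 → I/S/S on L2; bus BusRd Flush; mem=95
  op13 P2: load  L3 → I/I/M on L3; bus (none); mem=20
  op14 P0: load  L2 → S/S/S on L2; bus BusRd; mem=95
  op15 P1: load  L2 → S/S/S on L2; bus (none); mem=95
  op16 P2: store L2 := 16 → I/I/M on L2; bus BusUpgr; mem=95
  op17 P2: load  L2 → I/I/M on L2; bus (none); mem=95
  op18 P1: load  L0 → S/S/I on L0; bus BusRd Flush; mem=31
  op19 P2: store L1 := 91 → I/I/M on L1; bus BusRdX; mem=10
  op20 P1: store L4 := 52 → I/M/I on L4; bus (none); mem=80
  op21 P2: store L2 := 77 → I/I/M on L2; bus (none); mem=95
  op22 P0: load  L2 → S/I/S on L2; bus BusRd Flush; mem=77
  op23 P1: store L2 := 24 → I/M/I on L2; bus BusRdX; mem=77
  op24 P2: load  L2 → I/S/S on L2; bus BusRd Flush; mem=24
  op25 P2: store L3 := 5 → I/I/M on L3; bus (none); mem=20
  op26 P1: store L4 := 96 → I/M/I on L4; bus (none); mem=80
  op27 P0: load  L1 → S/I/S on L1; bus BusRd Flush; mem=91
  op28 P1: load  L2 → I/S/S on L2; bus (none); mem=24
  op29 P0: load  L2 → S/S/S on L2; bus BusRd; mem=24
  op30 P0: store L4 := 14 → M/I/I on L4; bus BusRdX Flush; mem=96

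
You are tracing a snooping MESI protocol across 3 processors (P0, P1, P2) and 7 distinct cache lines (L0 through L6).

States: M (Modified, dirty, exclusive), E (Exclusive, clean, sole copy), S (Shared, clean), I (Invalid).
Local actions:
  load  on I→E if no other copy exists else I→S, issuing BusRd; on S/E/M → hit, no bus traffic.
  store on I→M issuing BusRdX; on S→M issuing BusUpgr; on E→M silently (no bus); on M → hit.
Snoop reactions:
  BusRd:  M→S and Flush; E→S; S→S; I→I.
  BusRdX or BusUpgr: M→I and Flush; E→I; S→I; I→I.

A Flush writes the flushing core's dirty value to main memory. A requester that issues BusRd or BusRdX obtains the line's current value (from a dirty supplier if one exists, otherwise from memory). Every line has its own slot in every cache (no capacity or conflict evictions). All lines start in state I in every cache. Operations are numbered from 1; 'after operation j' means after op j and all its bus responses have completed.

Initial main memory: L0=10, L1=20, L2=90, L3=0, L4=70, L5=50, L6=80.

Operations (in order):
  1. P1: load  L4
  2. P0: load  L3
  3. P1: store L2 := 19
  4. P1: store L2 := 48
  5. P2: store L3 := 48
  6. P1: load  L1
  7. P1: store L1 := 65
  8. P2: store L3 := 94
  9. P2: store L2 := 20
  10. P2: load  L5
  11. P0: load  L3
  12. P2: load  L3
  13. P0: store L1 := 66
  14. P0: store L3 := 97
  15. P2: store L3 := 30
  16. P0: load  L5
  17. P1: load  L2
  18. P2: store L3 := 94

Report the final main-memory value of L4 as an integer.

memory[L4] = 70

  op1 P1: load  L4 → I/E/I on L4; bus BusRd; mem=70
  op2 P0: load  L3 → E/I/I on L3; bus BusRd; mem=0
  op3 P1: store L2 := 19 → I/M/I on L2; bus BusRdX; mem=90
  op4 P1: store L2 := 48 → I/M/I on L2; bus (none); mem=90
  op5 P2: store L3 := 48 → I/I/M on L3; bus BusRdX; mem=0
  op6 P1: load  L1 → I/E/I on L1; bus BusRd; mem=20
  op7 P1: store L1 := 65 → I/M/I on L1; bus (none); mem=20
  op8 P2: store L3 := 94 → I/I/M on L3; bus (none); mem=0
  op9 P2: store L2 := 20 → I/I/M on L2; bus BusRdX Flush; mem=48
  op10 P2: load  L5 → I/I/E on L5; bus BusRd; mem=50
  op11 P0: load  L3 → S/I/S on L3; bus BusRd Flush; mem=94
  op12 P2: load  L3 → S/I/S on L3; bus (none); mem=94
  op13 P0: store L1 := 66 → M/I/I on L1; bus BusRdX Flush; mem=65
  op14 P0: store L3 := 97 → M/I/I on L3; bus BusUpgr; mem=94
  op15 P2: store L3 := 30 → I/I/M on L3; bus BusRdX Flush; mem=97
  op16 P0: load  L5 → S/I/S on L5; bus BusRd; mem=50
  op17 P1: load  L2 → I/S/S on L2; bus BusRd Flush; mem=20
  op18 P2: store L3 := 94 → I/I/M on L3; bus (none); mem=97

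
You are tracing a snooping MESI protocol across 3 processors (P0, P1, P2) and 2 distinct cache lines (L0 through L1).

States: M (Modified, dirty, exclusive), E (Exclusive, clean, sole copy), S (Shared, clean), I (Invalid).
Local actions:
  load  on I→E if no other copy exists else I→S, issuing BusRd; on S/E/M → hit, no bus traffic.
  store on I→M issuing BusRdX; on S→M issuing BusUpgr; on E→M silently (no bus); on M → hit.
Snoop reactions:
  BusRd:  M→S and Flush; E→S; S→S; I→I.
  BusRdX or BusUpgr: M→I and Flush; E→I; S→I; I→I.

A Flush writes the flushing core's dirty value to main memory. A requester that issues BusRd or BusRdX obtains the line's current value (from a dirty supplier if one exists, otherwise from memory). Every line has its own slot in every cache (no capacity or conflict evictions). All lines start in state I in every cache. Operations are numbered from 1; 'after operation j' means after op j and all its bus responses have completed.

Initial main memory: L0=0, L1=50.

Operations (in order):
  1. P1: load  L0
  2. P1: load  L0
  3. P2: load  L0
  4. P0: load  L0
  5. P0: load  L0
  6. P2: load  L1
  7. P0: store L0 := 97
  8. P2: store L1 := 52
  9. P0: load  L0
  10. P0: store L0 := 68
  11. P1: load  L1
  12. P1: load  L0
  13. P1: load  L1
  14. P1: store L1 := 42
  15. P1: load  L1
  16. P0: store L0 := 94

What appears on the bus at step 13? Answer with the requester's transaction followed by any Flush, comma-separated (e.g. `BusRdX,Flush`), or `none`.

bus = none

1. P1: load  L0  bus=[BusRd]  L0: P0=I P1=E P2=I  mem[L0]=0
2. P1: load  L0  bus=[-]  L0: P0=I P1=E P2=I  mem[L0]=0
3. P2: load  L0  bus=[BusRd]  L0: P0=I P1=S P2=S  mem[L0]=0
4. P0: load  L0  bus=[BusRd]  L0: P0=S P1=S P2=S  mem[L0]=0
5. P0: load  L0  bus=[-]  L0: P0=S P1=S P2=S  mem[L0]=0
6. P2: load  L1  bus=[BusRd]  L1: P0=I P1=I P2=E  mem[L1]=50
7. P0: store L0 := 97  bus=[BusUpgr]  L0: P0=M P1=I P2=I  mem[L0]=0
8. P2: store L1 := 52  bus=[-]  L1: P0=I P1=I P2=M  mem[L1]=50
9. P0: load  L0  bus=[-]  L0: P0=M P1=I P2=I  mem[L0]=0
10. P0: store L0 := 68  bus=[-]  L0: P0=M P1=I P2=I  mem[L0]=0
11. P1: load  L1  bus=[BusRd,Flush]  L1: P0=I P1=S P2=S  mem[L1]=52
12. P1: load  L0  bus=[BusRd,Flush]  L0: P0=S P1=S P2=I  mem[L0]=68
13. P1: load  L1  bus=[-]  L1: P0=I P1=S P2=S  mem[L1]=52
14. P1: store L1 := 42  bus=[BusUpgr]  L1: P0=I P1=M P2=I  mem[L1]=52
15. P1: load  L1  bus=[-]  L1: P0=I P1=M P2=I  mem[L1]=52
16. P0: store L0 := 94  bus=[BusUpgr]  L0: P0=M P1=I P2=I  mem[L0]=68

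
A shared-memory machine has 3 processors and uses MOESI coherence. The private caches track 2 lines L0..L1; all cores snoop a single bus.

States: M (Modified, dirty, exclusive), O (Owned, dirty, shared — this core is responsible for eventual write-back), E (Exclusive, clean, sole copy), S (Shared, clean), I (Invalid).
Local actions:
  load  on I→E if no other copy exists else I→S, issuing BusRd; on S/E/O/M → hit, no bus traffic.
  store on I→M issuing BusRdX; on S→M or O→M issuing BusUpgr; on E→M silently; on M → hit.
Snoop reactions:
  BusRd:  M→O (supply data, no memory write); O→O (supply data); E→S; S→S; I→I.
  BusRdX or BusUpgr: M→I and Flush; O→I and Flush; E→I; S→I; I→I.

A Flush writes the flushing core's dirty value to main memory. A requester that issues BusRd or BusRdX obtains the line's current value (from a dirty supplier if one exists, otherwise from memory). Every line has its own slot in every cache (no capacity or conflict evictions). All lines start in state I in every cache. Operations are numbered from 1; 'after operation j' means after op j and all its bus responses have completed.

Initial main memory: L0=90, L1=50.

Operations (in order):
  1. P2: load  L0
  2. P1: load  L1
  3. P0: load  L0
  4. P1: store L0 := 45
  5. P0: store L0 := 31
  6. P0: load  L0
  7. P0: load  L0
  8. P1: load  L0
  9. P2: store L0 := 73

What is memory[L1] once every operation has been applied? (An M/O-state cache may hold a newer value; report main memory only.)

memory[L1] = 50

[1] P2: load  L0 | P0:I, P1:I, P2:E(90) | bus: BusRd
[2] P1: load  L1 | P0:I, P1:E(50), P2:I | bus: BusRd
[3] P0: load  L0 | P0:S(90), P1:I, P2:S(90) | bus: BusRd
[4] P1: store L0 := 45 | P0:I, P1:M(45), P2:I | bus: BusRdX
[5] P0: store L0 := 31 | P0:M(31), P1:I, P2:I | bus: BusRdX,Flush
[6] P0: load  L0 | P0:M(31), P1:I, P2:I | bus: none
[7] P0: load  L0 | P0:M(31), P1:I, P2:I | bus: none
[8] P1: load  L0 | P0:O(31), P1:S(31), P2:I | bus: BusRd
[9] P2: store L0 := 73 | P0:I, P1:I, P2:M(73) | bus: BusRdX,Flush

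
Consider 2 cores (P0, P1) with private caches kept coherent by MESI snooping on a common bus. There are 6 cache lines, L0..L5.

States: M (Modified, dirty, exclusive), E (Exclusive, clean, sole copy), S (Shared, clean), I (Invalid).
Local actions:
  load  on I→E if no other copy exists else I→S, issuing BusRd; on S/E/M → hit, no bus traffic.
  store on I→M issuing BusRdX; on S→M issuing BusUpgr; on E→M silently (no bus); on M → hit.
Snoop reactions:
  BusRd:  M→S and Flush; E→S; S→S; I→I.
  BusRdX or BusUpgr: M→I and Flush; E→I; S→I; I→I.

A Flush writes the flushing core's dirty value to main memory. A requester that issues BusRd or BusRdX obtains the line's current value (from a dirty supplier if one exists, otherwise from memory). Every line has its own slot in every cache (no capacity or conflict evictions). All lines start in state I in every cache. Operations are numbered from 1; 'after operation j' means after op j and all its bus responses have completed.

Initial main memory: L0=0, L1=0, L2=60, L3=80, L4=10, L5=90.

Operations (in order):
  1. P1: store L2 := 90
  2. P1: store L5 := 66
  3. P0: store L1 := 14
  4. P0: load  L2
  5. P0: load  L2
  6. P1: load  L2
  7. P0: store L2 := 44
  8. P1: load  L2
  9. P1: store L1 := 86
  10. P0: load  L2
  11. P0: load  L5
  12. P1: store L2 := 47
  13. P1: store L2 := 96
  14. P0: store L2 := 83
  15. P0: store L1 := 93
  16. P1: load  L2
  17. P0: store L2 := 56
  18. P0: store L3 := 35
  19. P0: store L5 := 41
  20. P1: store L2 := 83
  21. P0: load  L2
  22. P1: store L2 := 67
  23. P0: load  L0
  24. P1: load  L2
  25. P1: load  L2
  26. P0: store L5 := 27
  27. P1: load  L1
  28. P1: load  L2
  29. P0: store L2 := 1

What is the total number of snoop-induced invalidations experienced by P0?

invalidations = 4

step 1: P1: store L2 := 90  ⟶  IM  (L2)  txn=BusRdX  M[L2]=60
step 2: P1: store L5 := 66  ⟶  IM  (L5)  txn=BusRdX  M[L5]=90
step 3: P0: store L1 := 14  ⟶  MI  (L1)  txn=BusRdX  M[L1]=0
step 4: P0: load  L2  ⟶  SS  (L2)  txn=BusRd+Flush  M[L2]=90
step 5: P0: load  L2  ⟶  SS  (L2)  txn=∅  M[L2]=90
step 6: P1: load  L2  ⟶  SS  (L2)  txn=∅  M[L2]=90
step 7: P0: store L2 := 44  ⟶  MI  (L2)  txn=BusUpgr  M[L2]=90
step 8: P1: load  L2  ⟶  SS  (L2)  txn=BusRd+Flush  M[L2]=44
step 9: P1: store L1 := 86  ⟶  IM  (L1)  txn=BusRdX+Flush  M[L1]=14
step 10: P0: load  L2  ⟶  SS  (L2)  txn=∅  M[L2]=44
step 11: P0: load  L5  ⟶  SS  (L5)  txn=BusRd+Flush  M[L5]=66
step 12: P1: store L2 := 47  ⟶  IM  (L2)  txn=BusUpgr  M[L2]=44
step 13: P1: store L2 := 96  ⟶  IM  (L2)  txn=∅  M[L2]=44
step 14: P0: store L2 := 83  ⟶  MI  (L2)  txn=BusRdX+Flush  M[L2]=96
step 15: P0: store L1 := 93  ⟶  MI  (L1)  txn=BusRdX+Flush  M[L1]=86
step 16: P1: load  L2  ⟶  SS  (L2)  txn=BusRd+Flush  M[L2]=83
step 17: P0: store L2 := 56  ⟶  MI  (L2)  txn=BusUpgr  M[L2]=83
step 18: P0: store L3 := 35  ⟶  MI  (L3)  txn=BusRdX  M[L3]=80
step 19: P0: store L5 := 41  ⟶  MI  (L5)  txn=BusUpgr  M[L5]=66
step 20: P1: store L2 := 83  ⟶  IM  (L2)  txn=BusRdX+Flush  M[L2]=56
step 21: P0: load  L2  ⟶  SS  (L2)  txn=BusRd+Flush  M[L2]=83
step 22: P1: store L2 := 67  ⟶  IM  (L2)  txn=BusUpgr  M[L2]=83
step 23: P0: load  L0  ⟶  EI  (L0)  txn=BusRd  M[L0]=0
step 24: P1: load  L2  ⟶  IM  (L2)  txn=∅  M[L2]=83
step 25: P1: load  L2  ⟶  IM  (L2)  txn=∅  M[L2]=83
step 26: P0: store L5 := 27  ⟶  MI  (L5)  txn=∅  M[L5]=66
step 27: P1: load  L1  ⟶  SS  (L1)  txn=BusRd+Flush  M[L1]=93
step 28: P1: load  L2  ⟶  IM  (L2)  txn=∅  M[L2]=83
step 29: P0: store L2 := 1  ⟶  MI  (L2)  txn=BusRdX+Flush  M[L2]=67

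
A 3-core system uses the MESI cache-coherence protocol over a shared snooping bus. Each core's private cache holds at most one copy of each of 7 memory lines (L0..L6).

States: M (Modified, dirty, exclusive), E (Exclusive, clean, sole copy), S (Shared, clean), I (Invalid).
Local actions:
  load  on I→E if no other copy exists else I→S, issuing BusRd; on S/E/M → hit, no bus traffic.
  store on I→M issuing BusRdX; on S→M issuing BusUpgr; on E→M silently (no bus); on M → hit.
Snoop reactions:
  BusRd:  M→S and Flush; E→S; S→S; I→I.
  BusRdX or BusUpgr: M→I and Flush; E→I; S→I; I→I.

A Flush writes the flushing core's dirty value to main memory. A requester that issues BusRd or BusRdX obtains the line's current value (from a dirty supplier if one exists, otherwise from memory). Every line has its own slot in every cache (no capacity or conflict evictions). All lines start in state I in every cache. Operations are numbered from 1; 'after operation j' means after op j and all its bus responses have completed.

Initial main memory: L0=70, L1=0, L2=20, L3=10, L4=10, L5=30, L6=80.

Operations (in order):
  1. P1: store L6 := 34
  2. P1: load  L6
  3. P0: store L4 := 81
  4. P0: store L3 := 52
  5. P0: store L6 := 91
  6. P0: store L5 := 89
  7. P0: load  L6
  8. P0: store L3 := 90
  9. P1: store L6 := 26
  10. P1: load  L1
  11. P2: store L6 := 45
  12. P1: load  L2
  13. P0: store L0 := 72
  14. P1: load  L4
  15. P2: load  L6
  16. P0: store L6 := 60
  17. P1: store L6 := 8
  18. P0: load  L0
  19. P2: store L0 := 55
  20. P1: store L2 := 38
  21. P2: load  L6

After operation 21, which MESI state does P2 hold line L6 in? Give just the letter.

[1] P1: store L6 := 34 | P0:I, P1:M(34), P2:I | bus: BusRdX
[2] P1: load  L6 | P0:I, P1:M(34), P2:I | bus: none
[3] P0: store L4 := 81 | P0:M(81), P1:I, P2:I | bus: BusRdX
[4] P0: store L3 := 52 | P0:M(52), P1:I, P2:I | bus: BusRdX
[5] P0: store L6 := 91 | P0:M(91), P1:I, P2:I | bus: BusRdX,Flush
[6] P0: store L5 := 89 | P0:M(89), P1:I, P2:I | bus: BusRdX
[7] P0: load  L6 | P0:M(91), P1:I, P2:I | bus: none
[8] P0: store L3 := 90 | P0:M(90), P1:I, P2:I | bus: none
[9] P1: store L6 := 26 | P0:I, P1:M(26), P2:I | bus: BusRdX,Flush
[10] P1: load  L1 | P0:I, P1:E(0), P2:I | bus: BusRd
[11] P2: store L6 := 45 | P0:I, P1:I, P2:M(45) | bus: BusRdX,Flush
[12] P1: load  L2 | P0:I, P1:E(20), P2:I | bus: BusRd
[13] P0: store L0 := 72 | P0:M(72), P1:I, P2:I | bus: BusRdX
[14] P1: load  L4 | P0:S(81), P1:S(81), P2:I | bus: BusRd,Flush
[15] P2: load  L6 | P0:I, P1:I, P2:M(45) | bus: none
[16] P0: store L6 := 60 | P0:M(60), P1:I, P2:I | bus: BusRdX,Flush
[17] P1: store L6 := 8 | P0:I, P1:M(8), P2:I | bus: BusRdX,Flush
[18] P0: load  L0 | P0:M(72), P1:I, P2:I | bus: none
[19] P2: store L0 := 55 | P0:I, P1:I, P2:M(55) | bus: BusRdX,Flush
[20] P1: store L2 := 38 | P0:I, P1:M(38), P2:I | bus: none
[21] P2: load  L6 | P0:I, P1:S(8), P2:S(8) | bus: BusRd,Flush

state = S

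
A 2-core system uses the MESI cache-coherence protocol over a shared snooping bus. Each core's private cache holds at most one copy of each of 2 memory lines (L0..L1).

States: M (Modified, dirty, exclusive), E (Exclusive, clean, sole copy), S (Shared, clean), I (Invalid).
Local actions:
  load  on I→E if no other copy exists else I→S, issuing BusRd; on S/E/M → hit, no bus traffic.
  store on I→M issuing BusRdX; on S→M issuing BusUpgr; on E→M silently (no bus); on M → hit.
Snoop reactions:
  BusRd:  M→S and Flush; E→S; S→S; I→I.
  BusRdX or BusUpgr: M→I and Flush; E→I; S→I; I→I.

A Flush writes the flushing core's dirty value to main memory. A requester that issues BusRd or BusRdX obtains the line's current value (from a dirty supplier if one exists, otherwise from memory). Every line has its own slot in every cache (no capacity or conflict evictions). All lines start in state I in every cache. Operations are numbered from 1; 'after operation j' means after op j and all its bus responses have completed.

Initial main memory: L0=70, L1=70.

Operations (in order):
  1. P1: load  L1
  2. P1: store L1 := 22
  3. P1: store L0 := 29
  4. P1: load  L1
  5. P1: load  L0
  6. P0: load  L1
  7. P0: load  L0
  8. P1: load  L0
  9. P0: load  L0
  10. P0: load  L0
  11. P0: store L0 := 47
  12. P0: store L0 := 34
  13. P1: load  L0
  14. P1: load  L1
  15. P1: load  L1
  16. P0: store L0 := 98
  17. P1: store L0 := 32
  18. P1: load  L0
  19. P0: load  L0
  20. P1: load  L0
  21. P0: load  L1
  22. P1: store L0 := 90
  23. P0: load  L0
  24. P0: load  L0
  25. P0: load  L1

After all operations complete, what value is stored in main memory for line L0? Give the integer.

memory[L0] = 90

step 1: P1: load  L1  ⟶  IE  (L1)  txn=BusRd  M[L1]=70
step 2: P1: store L1 := 22  ⟶  IM  (L1)  txn=∅  M[L1]=70
step 3: P1: store L0 := 29  ⟶  IM  (L0)  txn=BusRdX  M[L0]=70
step 4: P1: load  L1  ⟶  IM  (L1)  txn=∅  M[L1]=70
step 5: P1: load  L0  ⟶  IM  (L0)  txn=∅  M[L0]=70
step 6: P0: load  L1  ⟶  SS  (L1)  txn=BusRd+Flush  M[L1]=22
step 7: P0: load  L0  ⟶  SS  (L0)  txn=BusRd+Flush  M[L0]=29
step 8: P1: load  L0  ⟶  SS  (L0)  txn=∅  M[L0]=29
step 9: P0: load  L0  ⟶  SS  (L0)  txn=∅  M[L0]=29
step 10: P0: load  L0  ⟶  SS  (L0)  txn=∅  M[L0]=29
step 11: P0: store L0 := 47  ⟶  MI  (L0)  txn=BusUpgr  M[L0]=29
step 12: P0: store L0 := 34  ⟶  MI  (L0)  txn=∅  M[L0]=29
step 13: P1: load  L0  ⟶  SS  (L0)  txn=BusRd+Flush  M[L0]=34
step 14: P1: load  L1  ⟶  SS  (L1)  txn=∅  M[L1]=22
step 15: P1: load  L1  ⟶  SS  (L1)  txn=∅  M[L1]=22
step 16: P0: store L0 := 98  ⟶  MI  (L0)  txn=BusUpgr  M[L0]=34
step 17: P1: store L0 := 32  ⟶  IM  (L0)  txn=BusRdX+Flush  M[L0]=98
step 18: P1: load  L0  ⟶  IM  (L0)  txn=∅  M[L0]=98
step 19: P0: load  L0  ⟶  SS  (L0)  txn=BusRd+Flush  M[L0]=32
step 20: P1: load  L0  ⟶  SS  (L0)  txn=∅  M[L0]=32
step 21: P0: load  L1  ⟶  SS  (L1)  txn=∅  M[L1]=22
step 22: P1: store L0 := 90  ⟶  IM  (L0)  txn=BusUpgr  M[L0]=32
step 23: P0: load  L0  ⟶  SS  (L0)  txn=BusRd+Flush  M[L0]=90
step 24: P0: load  L0  ⟶  SS  (L0)  txn=∅  M[L0]=90
step 25: P0: load  L1  ⟶  SS  (L1)  txn=∅  M[L1]=22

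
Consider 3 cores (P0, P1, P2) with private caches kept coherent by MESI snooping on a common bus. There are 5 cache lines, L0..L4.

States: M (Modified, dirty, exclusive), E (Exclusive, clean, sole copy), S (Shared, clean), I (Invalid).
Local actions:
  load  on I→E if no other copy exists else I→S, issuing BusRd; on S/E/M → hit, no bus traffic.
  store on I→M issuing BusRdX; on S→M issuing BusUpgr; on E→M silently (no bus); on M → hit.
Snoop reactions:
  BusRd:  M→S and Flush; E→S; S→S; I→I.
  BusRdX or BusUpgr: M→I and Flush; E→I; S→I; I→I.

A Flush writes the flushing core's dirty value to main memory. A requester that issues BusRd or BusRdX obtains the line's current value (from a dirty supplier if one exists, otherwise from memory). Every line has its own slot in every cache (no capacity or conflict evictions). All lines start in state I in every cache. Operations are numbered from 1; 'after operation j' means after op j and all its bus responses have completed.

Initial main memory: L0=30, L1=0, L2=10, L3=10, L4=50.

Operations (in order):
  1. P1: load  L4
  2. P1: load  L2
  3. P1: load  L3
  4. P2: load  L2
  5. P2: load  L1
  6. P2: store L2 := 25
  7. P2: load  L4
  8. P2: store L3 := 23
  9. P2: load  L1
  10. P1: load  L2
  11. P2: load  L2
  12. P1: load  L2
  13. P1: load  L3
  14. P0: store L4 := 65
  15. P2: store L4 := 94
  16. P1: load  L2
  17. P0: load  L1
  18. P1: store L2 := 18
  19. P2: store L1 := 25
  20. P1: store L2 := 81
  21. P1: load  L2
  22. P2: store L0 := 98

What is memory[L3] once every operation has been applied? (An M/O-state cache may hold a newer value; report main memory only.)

memory[L3] = 23

[1] P1: load  L4 | P0:I, P1:E(50), P2:I | bus: BusRd
[2] P1: load  L2 | P0:I, P1:E(10), P2:I | bus: BusRd
[3] P1: load  L3 | P0:I, P1:E(10), P2:I | bus: BusRd
[4] P2: load  L2 | P0:I, P1:S(10), P2:S(10) | bus: BusRd
[5] P2: load  L1 | P0:I, P1:I, P2:E(0) | bus: BusRd
[6] P2: store L2 := 25 | P0:I, P1:I, P2:M(25) | bus: BusUpgr
[7] P2: load  L4 | P0:I, P1:S(50), P2:S(50) | bus: BusRd
[8] P2: store L3 := 23 | P0:I, P1:I, P2:M(23) | bus: BusRdX
[9] P2: load  L1 | P0:I, P1:I, P2:E(0) | bus: none
[10] P1: load  L2 | P0:I, P1:S(25), P2:S(25) | bus: BusRd,Flush
[11] P2: load  L2 | P0:I, P1:S(25), P2:S(25) | bus: none
[12] P1: load  L2 | P0:I, P1:S(25), P2:S(25) | bus: none
[13] P1: load  L3 | P0:I, P1:S(23), P2:S(23) | bus: BusRd,Flush
[14] P0: store L4 := 65 | P0:M(65), P1:I, P2:I | bus: BusRdX
[15] P2: store L4 := 94 | P0:I, P1:I, P2:M(94) | bus: BusRdX,Flush
[16] P1: load  L2 | P0:I, P1:S(25), P2:S(25) | bus: none
[17] P0: load  L1 | P0:S(0), P1:I, P2:S(0) | bus: BusRd
[18] P1: store L2 := 18 | P0:I, P1:M(18), P2:I | bus: BusUpgr
[19] P2: store L1 := 25 | P0:I, P1:I, P2:M(25) | bus: BusUpgr
[20] P1: store L2 := 81 | P0:I, P1:M(81), P2:I | bus: none
[21] P1: load  L2 | P0:I, P1:M(81), P2:I | bus: none
[22] P2: store L0 := 98 | P0:I, P1:I, P2:M(98) | bus: BusRdX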